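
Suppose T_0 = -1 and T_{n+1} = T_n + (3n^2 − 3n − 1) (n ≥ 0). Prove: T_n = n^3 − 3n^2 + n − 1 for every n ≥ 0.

Base case: T_0 = -1, and 0^3 − 3·0^2 + 0 − 1 = -1.
Assume T_j = j^3 − 3j^2 + j − 1.
Then T_{j+1} = T_j + (3j^2 − 3j − 1) = (j^3 − 3j^2 + j − 1) + (3j^2 − 3j − 1) = j^3 − 2j − 2,
and (j+1)^3 − 3·(j+1)^2 + (j+1) − 1 = j^3 − 2j − 2.
By induction, T_n = n^3 − 3n^2 + n − 1 for all n ≥ 0.

T_n = n^3 − 3n^2 + n − 1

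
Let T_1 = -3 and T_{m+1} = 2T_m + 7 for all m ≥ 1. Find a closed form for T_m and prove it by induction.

Claim: T_m = 2^{m+1} − 7.

Base case: T_1 = -3, and 2^{1+1} − 7 = 4 − 7 = -3.
Assume T_k = 2^{k+1} − 7 for some k ≥ 1.
Then T_{k+1} = 2T_k + 7 = 2·(2^{k+1} − 7) + 7 = 2^{k+2} − 14 + 7 = 2^{k+2} − 7.
Hence T_m = 2^{m+1} − 7 for every m ≥ 1, by induction.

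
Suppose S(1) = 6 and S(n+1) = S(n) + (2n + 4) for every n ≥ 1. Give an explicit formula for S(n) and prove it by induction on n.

Claim: S(n) = n^2 + 3n + 2.

Base case: S(1) = 6, and 1^2 + 3·1 + 2 = 6.
Assume S(m) = m^2 + 3m + 2.
Then S(m+1) = S(m) + (2m + 4) = (m^2 + 3m + 2) + (2m + 4) = m^2 + 5m + 6,
and (m+1)^2 + 3·(m+1) + 2 = m^2 + 5m + 6.
This completes the inductive step, so S(n) = n^2 + 3n + 2 for all n ≥ 1.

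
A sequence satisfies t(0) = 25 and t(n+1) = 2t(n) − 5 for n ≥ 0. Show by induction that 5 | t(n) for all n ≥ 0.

Base case: t(0) = 25 = 5·5, so 5 | t(0).
Assume 5 | t(j), so t(j) = 5s for some integer s.
Then t(j+1) = 2t(j) − 5 = 2·(5s) − 5 = 5(2s − 1), so 5 | t(j+1).
So the property holds for j+1, and by induction 5 | t(n) for all n ≥ 0.

5 | t(n)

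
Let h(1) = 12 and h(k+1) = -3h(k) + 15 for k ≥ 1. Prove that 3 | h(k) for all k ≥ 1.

Base case: h(1) = 12 = 3·4, so 3 | h(1).
Assume 3 | h(j), so h(j) = 3t for some integer t.
Then h(j+1) = -3h(j) + 15 = -3·(3t) + 15 = 3(-3t + 5), so 3 | h(j+1).
This completes the inductive step, so 3 | h(k) for all k ≥ 1.

3 | h(k)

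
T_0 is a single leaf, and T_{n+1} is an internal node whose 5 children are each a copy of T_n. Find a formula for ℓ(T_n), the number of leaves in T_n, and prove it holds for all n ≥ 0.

Claim: ℓ(T_n) = 5^n.

Base case: ℓ(T_0) = 1, and 5^0 = 1.
Assume ℓ(T_m) = 5^m.
Then ℓ(T_{m+1}) = 5·ℓ(T_m) = 5·5^m = 5^{m+1}.
This completes the inductive step, so ℓ(T_n) = 5^n for all n ≥ 0.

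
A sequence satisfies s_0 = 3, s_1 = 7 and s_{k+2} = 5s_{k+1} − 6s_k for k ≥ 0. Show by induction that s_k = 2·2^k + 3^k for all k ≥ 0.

Base cases: s_0 = 3 and 2·2^0 + 3^0 = 3; s_1 = 7 and 2·2^1 + 3^1 = 7.
Assume s_i = 2·2^i + 3^i for all 0 ≤ i ≤ j, where j ≥ 1.
Then s_{j+1} = 5s_j − 6s_{j−1} = 5·(2·2^j + 3^j) − 6·(2·2^{j−1} + 3^{j−1}) = 2·(5·2 − 6)2^{j−1} + (5·3 − 6)3^{j−1} = 8·2^{j−1} + 9·3^{j−1} = 2·2^{j+1} + 3^{j+1}.
By strong induction, s_k = 2·2^k + 3^k for all k ≥ 0.

s_k = 2·2^k + 3^k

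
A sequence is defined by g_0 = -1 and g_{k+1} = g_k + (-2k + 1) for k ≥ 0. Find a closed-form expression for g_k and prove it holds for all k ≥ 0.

Claim: g_k = -k^2 + 2k − 1.

Base case: g_0 = -1, and -0^2 + 2·0 − 1 = -1.
Assume g_j = -j^2 + 2j − 1.
Then g_{j+1} = g_j + (-2j + 1) = (-j^2 + 2j − 1) + (-2j + 1) = -j^2,
and -(j+1)^2 + 2·(j+1) − 1 = -j^2.
This completes the inductive step, so g_k = -k^2 + 2k − 1 for all k ≥ 0.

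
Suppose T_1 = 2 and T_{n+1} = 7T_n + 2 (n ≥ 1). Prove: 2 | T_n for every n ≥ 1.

Base case: T_1 = 2 = 2·1, so 2 | T_1.
Assume 2 | T_j, so T_j = 2t for some integer t.
Then T_{j+1} = 7T_j + 2 = 7·(2t) + 2 = 2(7t + 1), so 2 | T_{j+1}.
Hence 2 | T_n for every n ≥ 1, by induction.

2 | T_n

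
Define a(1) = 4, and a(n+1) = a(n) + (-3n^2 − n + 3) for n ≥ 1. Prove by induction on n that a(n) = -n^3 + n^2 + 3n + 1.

Base case: a(1) = 4, and -1^3 + 1^2 + 3·1 + 1 = 4.
Assume a(j) = -j^3 + j^2 + 3j + 1.
Then a(j+1) = a(j) + (-3j^2 − j + 3) = (-j^3 + j^2 + 3j + 1) + (-3j^2 − j + 3) = -j^3 − 2j^2 + 2j + 4,
and -(j+1)^3 + (j+1)^2 + 3·(j+1) + 1 = -j^3 − 2j^2 + 2j + 4.
By induction, a(n) = -n^3 + n^2 + 3n + 1 for all n ≥ 1.

a(n) = -n^3 + n^2 + 3n + 1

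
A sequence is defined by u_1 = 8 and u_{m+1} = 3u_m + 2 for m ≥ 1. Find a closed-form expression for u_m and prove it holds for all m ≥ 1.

Claim: u_m = 3^{m+1} − 1.

Base case: u_1 = 8, and 3^{1+1} − 1 = 9 − 1 = 8.
Assume u_r = 3^{r+1} − 1 for some r ≥ 1.
Then u_{r+1} = 3u_r + 2 = 3·(3^{r+1} − 1) + 2 = 3^{r+2} − 3 + 2 = 3^{r+2} − 1.
Hence u_m = 3^{m+1} − 1 for every m ≥ 1, by induction.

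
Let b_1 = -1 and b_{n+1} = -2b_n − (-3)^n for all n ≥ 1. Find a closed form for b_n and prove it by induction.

Claim: b_n = -(-2)^n + (-3)^n.

Base case: b_1 = -1, and -(-2)^1 + (-3)^1 = 2 − 3 = -1.
Assume b_r = -(-2)^r + (-3)^r for some r ≥ 1.
Then b_{r+1} = -2b_r − (-3)^r = -2·(-(-2)^r + (-3)^r) − (-3)^r = -(-2)^{r+1} − 2·(-3)^r − (-3)^r = -(-2)^{r+1} − 3·(-3)^r = -(-2)^{r+1} + (-3)^{r+1}.
By induction, b_n = -(-2)^n + (-3)^n for all n ≥ 1.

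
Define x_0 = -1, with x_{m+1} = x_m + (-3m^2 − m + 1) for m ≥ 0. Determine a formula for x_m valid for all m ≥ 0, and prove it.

Claim: x_m = -m^3 + m^2 + m − 1.

Base case: x_0 = -1, and -0^3 + 0^2 + 0 − 1 = -1.
Assume x_r = -r^3 + r^2 + r − 1.
Then x_{r+1} = x_r + (-3r^2 − r + 1) = (-r^3 + r^2 + r − 1) + (-3r^2 − r + 1) = -r^3 − 2r^2,
and -(r+1)^3 + (r+1)^2 + (r+1) − 1 = -r^3 − 2r^2.
By induction, x_m = -m^3 + m^2 + m − 1 for all m ≥ 0.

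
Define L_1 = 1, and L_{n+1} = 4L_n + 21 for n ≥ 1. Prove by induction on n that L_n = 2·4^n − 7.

Base case: L_1 = 1, and 2·4^1 − 7 = 8 − 7 = 1.
Assume L_k = 2·4^k − 7 for some k ≥ 1.
Then L_{k+1} = 4L_k + 21 = 4·(2·4^k − 7) + 21 = 8·4^k − 28 + 21 = 2·4^{k+1} − 7.
By induction, L_n = 2·4^n − 7 for all n ≥ 1.

L_n = 2·4^n − 7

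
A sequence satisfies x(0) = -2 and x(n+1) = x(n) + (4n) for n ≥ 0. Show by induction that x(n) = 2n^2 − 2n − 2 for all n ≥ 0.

Base case: x(0) = -2, and 2·0^2 − 2·0 − 2 = -2.
Assume x(r) = 2r^2 − 2r − 2.
Then x(r+1) = x(r) + (4r) = (2r^2 − 2r − 2) + (4r) = 2r^2 + 2r − 2,
and 2·(r+1)^2 − 2·(r+1) − 2 = 2r^2 + 2r − 2.
Hence x(n) = 2n^2 − 2n − 2 for every n ≥ 0, by induction.

x(n) = 2n^2 − 2n − 2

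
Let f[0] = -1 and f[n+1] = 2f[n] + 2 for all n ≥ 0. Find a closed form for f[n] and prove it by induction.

Claim: f[n] = 2^n − 2.

Base case: f[0] = -1, and 2^0 − 2 = 1 − 2 = -1.
Assume f[m] = 2^m − 2 for some m ≥ 0.
Then f[m+1] = 2f[m] + 2 = 2·(2^m − 2) + 2 = 2^{m+1} − 4 + 2 = 2^{m+1} − 2.
By induction, f[n] = 2^n − 2 for all n ≥ 0.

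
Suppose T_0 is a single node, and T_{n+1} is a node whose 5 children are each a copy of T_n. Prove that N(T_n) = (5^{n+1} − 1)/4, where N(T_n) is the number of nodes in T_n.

Base case: N(T_0) = 1, and (5^{0+1} − 1)/4 = 1.
Assume N(T_j) = (5^{j+1} − 1)/4.
Then N(T_{j+1}) = 1 + 5N(T_j) = 1 + 5·(5^{j+1} − 1)/4 = 1 + (5^{j+2} − 5)/4 = (4 + 5^{j+2} − 5)/4 = (5^{j+2} − 1)/4.
So the formula holds for j+1, and by induction N(T_n) = (5^{n+1} − 1)/4 for all n ≥ 0.

N(T_n) = (5^{n+1} − 1)/4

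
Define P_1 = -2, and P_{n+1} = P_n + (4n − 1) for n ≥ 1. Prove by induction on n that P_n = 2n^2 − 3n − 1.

Base case: P_1 = -2, and 2·1^2 − 3·1 − 1 = -2.
Assume P_k = 2k^2 − 3k − 1.
Then P_{k+1} = P_k + (4k − 1) = (2k^2 − 3k − 1) + (4k − 1) = 2k^2 + k − 2,
and 2·(k+1)^2 − 3·(k+1) − 1 = 2k^2 + k − 2.
This completes the inductive step, so P_n = 2n^2 − 3n − 1 for all n ≥ 1.

P_n = 2n^2 − 3n − 1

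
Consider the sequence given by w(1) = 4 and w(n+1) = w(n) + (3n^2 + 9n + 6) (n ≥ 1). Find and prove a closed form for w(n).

Claim: w(n) = n^3 + 3n^2 + 2n − 2.

Base case: w(1) = 4, and 1^3 + 3·1^2 + 2·1 − 2 = 4.
Assume w(j) = j^3 + 3j^2 + 2j − 2.
Then w(j+1) = w(j) + (3j^2 + 9j + 6) = (j^3 + 3j^2 + 2j − 2) + (3j^2 + 9j + 6) = j^3 + 6j^2 + 11j + 4,
and (j+1)^3 + 3·(j+1)^2 + 2·(j+1) − 2 = j^3 + 6j^2 + 11j + 4.
Hence w(n) = n^3 + 3n^2 + 2n − 2 for every n ≥ 1, by induction.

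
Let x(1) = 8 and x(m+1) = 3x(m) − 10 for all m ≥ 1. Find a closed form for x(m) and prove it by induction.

Claim: x(m) = 3^m + 5.

Base case: x(1) = 8, and 3^1 + 5 = 3 + 5 = 8.
Assume x(k) = 3^k + 5 for some k ≥ 1.
Then x(k+1) = 3x(k) − 10 = 3·(3^k + 5) − 10 = 3^{k+1} + 15 − 10 = 3^{k+1} + 5.
Hence x(m) = 3^m + 5 for every m ≥ 1, by induction.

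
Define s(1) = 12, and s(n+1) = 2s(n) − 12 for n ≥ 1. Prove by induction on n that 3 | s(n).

Base case: s(1) = 12 = 3·4, so 3 | s(1).
Assume 3 | s(r), so s(r) = 3t for some integer t.
Then s(r+1) = 2s(r) − 12 = 2·(3t) − 12 = 3(2t − 4), so 3 | s(r+1).
Hence 3 | s(n) for every n ≥ 1, by induction.

3 | s(n)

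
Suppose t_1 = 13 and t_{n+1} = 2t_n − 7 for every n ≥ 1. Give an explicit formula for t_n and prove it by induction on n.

Claim: t_n = 3·2^n + 7.

Base case: t_1 = 13, and 3·2^1 + 7 = 6 + 7 = 13.
Assume t_m = 3·2^m + 7 for some m ≥ 1.
Then t_{m+1} = 2t_m − 7 = 2·(3·2^m + 7) − 7 = 6·2^m + 14 − 7 = 3·2^{m+1} + 7.
By induction, t_n = 3·2^n + 7 for all n ≥ 1.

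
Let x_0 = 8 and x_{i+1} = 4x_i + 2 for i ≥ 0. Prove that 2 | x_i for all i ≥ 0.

Base case: x_0 = 8 = 2·4, so 2 | x_0.
Assume 2 | x_k, so x_k = 2t for some integer t.
Then x_{k+1} = 4x_k + 2 = 4·(2t) + 2 = 2(4t + 1), so 2 | x_{k+1}.
So the property holds for k+1, and by induction 2 | x_i for all i ≥ 0.

2 | x_i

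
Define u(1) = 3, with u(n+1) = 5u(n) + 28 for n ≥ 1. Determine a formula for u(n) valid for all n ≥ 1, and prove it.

Claim: u(n) = 2·5^n − 7.

Base case: u(1) = 3, and 2·5^1 − 7 = 10 − 7 = 3.
Assume u(k) = 2·5^k − 7 for some k ≥ 1.
Then u(k+1) = 5u(k) + 28 = 5·(2·5^k − 7) + 28 = 10·5^k − 35 + 28 = 2·5^{k+1} − 7.
So the formula holds for k+1, and by induction u(n) = 2·5^n − 7 for all n ≥ 1.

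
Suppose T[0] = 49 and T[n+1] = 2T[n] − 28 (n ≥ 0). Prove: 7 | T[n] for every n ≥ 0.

Base case: T[0] = 49 = 7·7, so 7 | T[0].
Assume 7 | T[k], so T[k] = 7t for some integer t.
Then T[k+1] = 2T[k] − 28 = 2·(7t) − 28 = 7(2t − 4), so 7 | T[k+1].
So the property holds for k+1, and by induction 7 | T[n] for all n ≥ 0.

7 | T[n]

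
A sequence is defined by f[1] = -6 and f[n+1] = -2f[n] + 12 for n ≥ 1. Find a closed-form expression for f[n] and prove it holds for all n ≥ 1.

Claim: f[n] = 5·(-2)^n + 4.

Base case: f[1] = -6, and 5·(-2)^1 + 4 = -10 + 4 = -6.
Assume f[r] = 5·(-2)^r + 4 for some r ≥ 1.
Then f[r+1] = -2f[r] + 12 = -2·(5·(-2)^r + 4) + 12 = -10·(-2)^r − 8 + 12 = 5·(-2)^{r+1} + 4.
This completes the inductive step, so f[n] = 5·(-2)^n + 4 for all n ≥ 1.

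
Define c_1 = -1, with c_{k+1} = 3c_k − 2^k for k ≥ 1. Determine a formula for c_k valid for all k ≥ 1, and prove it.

Claim: c_k = -3^k + 2^k.

Base case: c_1 = -1, and -3^1 + 2^1 = -3 + 2 = -1.
Assume c_r = -3^r + 2^r for some r ≥ 1.
Then c_{r+1} = 3c_r − 2^r = 3·(-3^r + 2^r) − 2^r = -3^{r+1} + 3·2^r − 2^r = -3^{r+1} + 2·2^r = -3^{r+1} + 2^{r+1}.
This completes the inductive step, so c_k = -3^k + 2^k for all k ≥ 1.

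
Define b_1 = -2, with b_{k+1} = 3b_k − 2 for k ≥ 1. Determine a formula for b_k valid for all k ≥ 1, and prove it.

Claim: b_k = -3^k + 1.

Base case: b_1 = -2, and -3^1 + 1 = -3 + 1 = -2.
Assume b_r = -3^r + 1 for some r ≥ 1.
Then b_{r+1} = 3b_r − 2 = 3·(-3^r + 1) − 2 = -3^{r+1} + 3 − 2 = -3^{r+1} + 1.
This completes the inductive step, so b_k = -3^k + 1 for all k ≥ 1.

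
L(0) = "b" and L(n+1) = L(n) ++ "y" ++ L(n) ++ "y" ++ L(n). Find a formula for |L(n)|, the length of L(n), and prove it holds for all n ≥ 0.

Claim: |L(n)| = 2·3^n − 1.

Base case: |L(0)| = 1, and 2·3^0 − 1 = 1.
Assume |L(m)| = 2·3^m − 1.
Then |L(m+1)| = 3|L(m)| + 2 = 3(2·3^m − 1) + 2 = 2·3^{m+1} − 3 + 2 = 2·3^{m+1} − 1.
So the formula holds for m+1, and by induction |L(n)| = 2·3^n − 1 for all n ≥ 0.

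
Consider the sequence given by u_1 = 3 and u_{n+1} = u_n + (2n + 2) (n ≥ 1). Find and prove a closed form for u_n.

Claim: u_n = n^2 + n + 1.

Base case: u_1 = 3, and 1^2 + 1 + 1 = 3.
Assume u_k = k^2 + k + 1.
Then u_{k+1} = u_k + (2k + 2) = (k^2 + k + 1) + (2k + 2) = k^2 + 3k + 3,
and (k+1)^2 + (k+1) + 1 = k^2 + 3k + 3.
By induction, u_n = n^2 + n + 1 for all n ≥ 1.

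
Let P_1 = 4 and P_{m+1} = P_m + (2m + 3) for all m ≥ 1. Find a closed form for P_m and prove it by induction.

Claim: P_m = m^2 + 2m + 1.

Base case: P_1 = 4, and 1^2 + 2·1 + 1 = 4.
Assume P_r = r^2 + 2r + 1.
Then P_{r+1} = P_r + (2r + 3) = (r^2 + 2r + 1) + (2r + 3) = r^2 + 4r + 4,
and (r+1)^2 + 2·(r+1) + 1 = r^2 + 4r + 4.
Hence P_m = m^2 + 2m + 1 for every m ≥ 1, by induction.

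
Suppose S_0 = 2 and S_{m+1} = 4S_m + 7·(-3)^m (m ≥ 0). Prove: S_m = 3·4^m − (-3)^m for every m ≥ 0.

Base case: S_0 = 2, and 3·4^0 − (-3)^0 = 3 − 1 = 2.
Assume S_r = 3·4^r − (-3)^r for some r ≥ 0.
Then S_{r+1} = 4S_r + 7·(-3)^r = 4·(3·4^r − (-3)^r) + 7·(-3)^r = 3·4^{r+1} − 4·(-3)^r + 7·(-3)^r = 3·4^{r+1} + 3·(-3)^r = 3·4^{r+1} − (-3)^{r+1}.
Hence S_m = 3·4^m − (-3)^m for every m ≥ 0, by induction.

S_m = 3·4^m − (-3)^m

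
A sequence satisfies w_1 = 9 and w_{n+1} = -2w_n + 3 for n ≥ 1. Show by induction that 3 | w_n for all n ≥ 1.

Base case: w_1 = 9 = 3·3, so 3 | w_1.
Assume 3 | w_r, so w_r = 3t for some integer t.
Then w_{r+1} = -2w_r + 3 = -2·(3t) + 3 = 3(-2t + 1), so 3 | w_{r+1}.
By induction, 3 | w_n for all n ≥ 1.

3 | w_n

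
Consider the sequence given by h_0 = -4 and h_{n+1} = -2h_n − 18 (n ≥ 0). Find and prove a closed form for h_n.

Claim: h_n = 2·(-2)^n − 6.

Base case: h_0 = -4, and 2·(-2)^0 − 6 = 2 − 6 = -4.
Assume h_m = 2·(-2)^m − 6 for some m ≥ 0.
Then h_{m+1} = -2h_m − 18 = -2·(2·(-2)^m − 6) − 18 = -4·(-2)^m + 12 − 18 = 2·(-2)^{m+1} − 6.
By induction, h_n = 2·(-2)^n − 6 for all n ≥ 0.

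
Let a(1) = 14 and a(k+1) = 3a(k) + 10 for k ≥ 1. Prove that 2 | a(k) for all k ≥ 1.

Base case: a(1) = 14 = 2·7, so 2 | a(1).
Assume 2 | a(j), so a(j) = 2t for some integer t.
Then a(j+1) = 3a(j) + 10 = 3·(2t) + 10 = 2(3t + 5), so 2 | a(j+1).
Hence 2 | a(k) for every k ≥ 1, by induction.

2 | a(k)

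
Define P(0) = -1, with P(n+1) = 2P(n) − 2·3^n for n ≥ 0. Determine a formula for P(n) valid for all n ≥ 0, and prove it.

Claim: P(n) = 2^n − 2·3^n.

Base case: P(0) = -1, and 2^0 − 2·3^0 = 1 − 2 = -1.
Assume P(j) = 2^j − 2·3^j for some j ≥ 0.
Then P(j+1) = 2P(j) − 2·3^j = 2·(2^j − 2·3^j) − 2·3^j = 2^{j+1} − 4·3^j − 2·3^j = 2^{j+1} − 6·3^j = 2^{j+1} − 2·3^{j+1}.
So the formula holds for j+1, and by induction P(n) = 2^n − 2·3^n for all n ≥ 0.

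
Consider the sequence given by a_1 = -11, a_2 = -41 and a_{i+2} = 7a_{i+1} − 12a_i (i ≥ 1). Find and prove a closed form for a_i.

Claim: a_i = -3^i − 2·4^i.

Base cases: a_1 = -11 and -3^1 − 2·4^1 = -11; a_2 = -41 and -3^2 − 2·4^2 = -41.
Assume a_j = -3^j − 2·4^j for all 1 ≤ j ≤ k, where k ≥ 2.
Then a_{k+1} = 7a_k − 12a_{k−1} = 7·(-3^k − 2·4^k) − 12·(-3^{k−1} − 2·4^{k−1}) = -(7·3 − 12)3^{k−1} − 2·(7·4 − 12)4^{k−1} = -9·3^{k−1} − 32·4^{k−1} = -3^{k+1} − 2·4^{k+1}.
So the formula holds for k+1, and by strong induction a_i = -3^i − 2·4^i for all i ≥ 1.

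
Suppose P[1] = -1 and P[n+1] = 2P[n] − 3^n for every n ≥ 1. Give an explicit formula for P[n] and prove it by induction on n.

Claim: P[n] = 2^n − 3^n.

Base case: P[1] = -1, and 2^1 − 3^1 = 2 − 3 = -1.
Assume P[r] = 2^r − 3^r for some r ≥ 1.
Then P[r+1] = 2P[r] − 3^r = 2·(2^r − 3^r) − 3^r = 2^{r+1} − 2·3^r − 3^r = 2^{r+1} − 3·3^r = 2^{r+1} − 3^{r+1}.
Hence P[n] = 2^n − 3^n for every n ≥ 1, by induction.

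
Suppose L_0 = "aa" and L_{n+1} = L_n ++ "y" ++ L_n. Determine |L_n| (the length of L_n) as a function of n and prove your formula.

Claim: |L_n| = 3·2^n − 1.

Base case: |L_0| = 2, and 3·2^0 − 1 = 2.
Assume |L_m| = 3·2^m − 1.
Then |L_{m+1}| = |L_m| + 1 + |L_m| = 2|L_m| + 1 = 2(3·2^m − 1) + 1 = 3·2^{m+1} − 2 + 1 = 3·2^{m+1} − 1.
This completes the inductive step, so |L_n| = 3·2^n − 1 for all n ≥ 0.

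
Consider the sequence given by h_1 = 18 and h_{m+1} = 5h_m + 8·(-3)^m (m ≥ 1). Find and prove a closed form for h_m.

Claim: h_m = 3·5^m − (-3)^m.

Base case: h_1 = 18, and 3·5^1 − (-3)^1 = 15 + 3 = 18.
Assume h_r = 3·5^r − (-3)^r for some r ≥ 1.
Then h_{r+1} = 5h_r + 8·(-3)^r = 5·(3·5^r − (-3)^r) + 8·(-3)^r = 3·5^{r+1} − 5·(-3)^r + 8·(-3)^r = 3·5^{r+1} + 3·(-3)^r = 3·5^{r+1} − (-3)^{r+1}.
By induction, h_m = 3·5^m − (-3)^m for all m ≥ 1.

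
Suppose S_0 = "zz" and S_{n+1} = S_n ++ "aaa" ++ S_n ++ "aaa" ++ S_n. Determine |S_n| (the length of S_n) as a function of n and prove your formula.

Claim: |S_n| = 5·3^n − 3.

Base case: |S_0| = 2, and 5·3^0 − 3 = 2.
Assume |S_r| = 5·3^r − 3.
Then |S_{r+1}| = 3|S_r| + 6 = 3(5·3^r − 3) + 6 = 5·3^{r+1} − 9 + 6 = 5·3^{r+1} − 3.
So the formula holds for r+1, and by induction |S_n| = 5·3^n − 3 for all n ≥ 0.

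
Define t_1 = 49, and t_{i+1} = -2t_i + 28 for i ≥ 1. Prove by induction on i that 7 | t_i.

Base case: t_1 = 49 = 7·7, so 7 | t_1.
Assume 7 | t_m, so t_m = 7s for some integer s.
Then t_{m+1} = -2t_m + 28 = -2·(7s) + 28 = 7(-2s + 4), so 7 | t_{m+1}.
This completes the inductive step, so 7 | t_i for all i ≥ 1.

7 | t_i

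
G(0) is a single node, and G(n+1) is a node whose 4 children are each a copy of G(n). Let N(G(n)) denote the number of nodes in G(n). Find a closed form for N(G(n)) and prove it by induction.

Claim: N(G(n)) = (4^{n+1} − 1)/3.

Base case: N(G(0)) = 1, and (4^{0+1} − 1)/3 = 1.
Assume N(G(j)) = (4^{j+1} − 1)/3.
Then N(G(j+1)) = 1 + 4N(G(j)) = 1 + 4·(4^{j+1} − 1)/3 = 1 + (4^{j+2} − 4)/3 = (3 + 4^{j+2} − 4)/3 = (4^{j+2} − 1)/3.
This completes the inductive step, so N(G(n)) = (4^{n+1} − 1)/3 for all n ≥ 0.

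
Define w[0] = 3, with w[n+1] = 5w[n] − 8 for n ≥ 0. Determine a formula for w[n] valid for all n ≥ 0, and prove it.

Claim: w[n] = 5^n + 2.

Base case: w[0] = 3, and 5^0 + 2 = 1 + 2 = 3.
Assume w[m] = 5^m + 2 for some m ≥ 0.
Then w[m+1] = 5w[m] − 8 = 5·(5^m + 2) − 8 = 5^{m+1} + 10 − 8 = 5^{m+1} + 2.
By induction, w[n] = 5^n + 2 for all n ≥ 0.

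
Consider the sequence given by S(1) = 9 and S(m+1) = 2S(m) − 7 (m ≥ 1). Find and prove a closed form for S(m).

Claim: S(m) = 2^m + 7.

Base case: S(1) = 9, and 2^1 + 7 = 2 + 7 = 9.
Assume S(r) = 2^r + 7 for some r ≥ 1.
Then S(r+1) = 2S(r) − 7 = 2·(2^r + 7) − 7 = 2^{r+1} + 14 − 7 = 2^{r+1} + 7.
Hence S(m) = 2^m + 7 for every m ≥ 1, by induction.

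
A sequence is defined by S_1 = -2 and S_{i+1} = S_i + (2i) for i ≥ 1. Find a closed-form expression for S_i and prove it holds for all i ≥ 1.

Claim: S_i = i^2 − i − 2.

Base case: S_1 = -2, and 1^2 − 1 − 2 = -2.
Assume S_j = j^2 − j − 2.
Then S_{j+1} = S_j + (2j) = (j^2 − j − 2) + (2j) = j^2 + j − 2,
and (j+1)^2 − (j+1) − 2 = j^2 + j − 2.
This completes the inductive step, so S_i = i^2 − i − 2 for all i ≥ 1.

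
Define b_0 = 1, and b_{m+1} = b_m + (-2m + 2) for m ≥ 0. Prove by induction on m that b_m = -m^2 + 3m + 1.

Base case: b_0 = 1, and -0^2 + 3·0 + 1 = 1.
Assume b_j = -j^2 + 3j + 1.
Then b_{j+1} = b_j + (-2j + 2) = (-j^2 + 3j + 1) + (-2j + 2) = -j^2 + j + 3,
and -(j+1)^2 + 3·(j+1) + 1 = -j^2 + j + 3.
By induction, b_m = -m^2 + 3m + 1 for all m ≥ 0.

b_m = -m^2 + 3m + 1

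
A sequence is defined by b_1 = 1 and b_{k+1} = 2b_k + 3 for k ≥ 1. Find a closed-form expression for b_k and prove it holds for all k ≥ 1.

Claim: b_k = 2^{k+1} − 3.

Base case: b_1 = 1, and 2^{1+1} − 3 = 4 − 3 = 1.
Assume b_m = 2^{m+1} − 3 for some m ≥ 1.
Then b_{m+1} = 2b_m + 3 = 2·(2^{m+1} − 3) + 3 = 2^{m+2} − 6 + 3 = 2^{m+2} − 3.
Hence b_k = 2^{k+1} − 3 for every k ≥ 1, by induction.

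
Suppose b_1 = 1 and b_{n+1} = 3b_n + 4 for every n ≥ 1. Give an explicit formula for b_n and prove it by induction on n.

Claim: b_n = 3^n − 2.

Base case: b_1 = 1, and 3^1 − 2 = 3 − 2 = 1.
Assume b_r = 3^r − 2 for some r ≥ 1.
Then b_{r+1} = 3b_r + 4 = 3·(3^r − 2) + 4 = 3^{r+1} − 6 + 4 = 3^{r+1} − 2.
Hence b_n = 3^n − 2 for every n ≥ 1, by induction.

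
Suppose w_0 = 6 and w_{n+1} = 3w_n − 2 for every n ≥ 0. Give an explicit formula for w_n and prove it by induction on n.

Claim: w_n = 5·3^n + 1.

Base case: w_0 = 6, and 5·3^0 + 1 = 5 + 1 = 6.
Assume w_j = 5·3^j + 1 for some j ≥ 0.
Then w_{j+1} = 3w_j − 2 = 3·(5·3^j + 1) − 2 = 15·3^j + 3 − 2 = 5·3^{j+1} + 1.
So the formula holds for j+1, and by induction w_n = 5·3^n + 1 for all n ≥ 0.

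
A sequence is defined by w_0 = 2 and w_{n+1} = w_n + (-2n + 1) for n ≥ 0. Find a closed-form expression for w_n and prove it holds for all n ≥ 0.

Claim: w_n = -n^2 + 2n + 2.

Base case: w_0 = 2, and -0^2 + 2·0 + 2 = 2.
Assume w_m = -m^2 + 2m + 2.
Then w_{m+1} = w_m + (-2m + 1) = (-m^2 + 2m + 2) + (-2m + 1) = -m^2 + 3,
and -(m+1)^2 + 2·(m+1) + 2 = -m^2 + 3.
By induction, w_n = -n^2 + 2n + 2 for all n ≥ 0.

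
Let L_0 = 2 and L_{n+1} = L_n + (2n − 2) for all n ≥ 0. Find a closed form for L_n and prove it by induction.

Claim: L_n = n^2 − 3n + 2.

Base case: L_0 = 2, and 0^2 − 3·0 + 2 = 2.
Assume L_j = j^2 − 3j + 2.
Then L_{j+1} = L_j + (2j − 2) = (j^2 − 3j + 2) + (2j − 2) = j^2 − j,
and (j+1)^2 − 3·(j+1) + 2 = j^2 − j.
This completes the inductive step, so L_n = n^2 − 3n + 2 for all n ≥ 0.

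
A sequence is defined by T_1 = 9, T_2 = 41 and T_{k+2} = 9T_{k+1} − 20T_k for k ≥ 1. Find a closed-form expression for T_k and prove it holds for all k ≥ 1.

Claim: T_k = 5^k + 4^k.

Base cases: T_1 = 9 and 5^1 + 4^1 = 9; T_2 = 41 and 5^2 + 4^2 = 41.
Assume T_i = 5^i + 4^i for all 1 ≤ i ≤ j, where j ≥ 2.
Then T_{j+1} = 9T_j − 20T_{j−1} = 9·(5^j + 4^j) − 20·(5^{j−1} + 4^{j−1}) = (9·5 − 20)5^{j−1} + (9·4 − 20)4^{j−1} = 25·5^{j−1} + 16·4^{j−1} = 5^{j+1} + 4^{j+1}.
So the formula holds for j+1, and by strong induction T_k = 5^k + 4^k for all k ≥ 1.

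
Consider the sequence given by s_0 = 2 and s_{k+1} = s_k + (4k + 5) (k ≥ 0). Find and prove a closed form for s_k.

Claim: s_k = 2k^2 + 3k + 2.

Base case: s_0 = 2, and 2·0^2 + 3·0 + 2 = 2.
Assume s_r = 2r^2 + 3r + 2.
Then s_{r+1} = s_r + (4r + 5) = (2r^2 + 3r + 2) + (4r + 5) = 2r^2 + 7r + 7,
and 2·(r+1)^2 + 3·(r+1) + 2 = 2r^2 + 7r + 7.
Hence s_k = 2k^2 + 3k + 2 for every k ≥ 0, by induction.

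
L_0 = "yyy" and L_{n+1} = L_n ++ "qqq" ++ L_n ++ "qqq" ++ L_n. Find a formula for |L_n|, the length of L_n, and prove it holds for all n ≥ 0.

Claim: |L_n| = 6·3^n − 3.

Base case: |L_0| = 3, and 6·3^0 − 3 = 3.
Assume |L_k| = 6·3^k − 3.
Then |L_{k+1}| = 3|L_k| + 6 = 3(6·3^k − 3) + 6 = 6·3^{k+1} − 9 + 6 = 6·3^{k+1} − 3.
This completes the inductive step, so |L_n| = 6·3^n − 3 for all n ≥ 0.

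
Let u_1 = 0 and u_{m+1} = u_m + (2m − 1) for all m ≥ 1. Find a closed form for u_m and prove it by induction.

Claim: u_m = m^2 − 2m + 1.

Base case: u_1 = 0, and 1^2 − 2·1 + 1 = 0.
Assume u_j = j^2 − 2j + 1.
Then u_{j+1} = u_j + (2j − 1) = (j^2 − 2j + 1) + (2j − 1) = j^2,
and (j+1)^2 − 2·(j+1) + 1 = j^2.
This completes the inductive step, so u_m = m^2 − 2m + 1 for all m ≥ 1.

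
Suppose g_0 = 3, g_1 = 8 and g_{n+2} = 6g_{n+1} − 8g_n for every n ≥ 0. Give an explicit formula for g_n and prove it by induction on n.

Claim: g_n = 2·2^n + 4^n.

Base cases: g_0 = 3 and 2·2^0 + 4^0 = 3; g_1 = 8 and 2·2^1 + 4^1 = 8.
Assume g_j = 2·2^j + 4^j for all 0 ≤ j ≤ m, where m ≥ 1.
Then g_{m+1} = 6g_m − 8g_{m−1} = 6·(2·2^m + 4^m) − 8·(2·2^{m−1} + 4^{m−1}) = 2·(6·2 − 8)2^{m−1} + (6·4 − 8)4^{m−1} = 8·2^{m−1} + 16·4^{m−1} = 2·2^{m+1} + 4^{m+1}.
By strong induction, g_n = 2·2^n + 4^n for all n ≥ 0.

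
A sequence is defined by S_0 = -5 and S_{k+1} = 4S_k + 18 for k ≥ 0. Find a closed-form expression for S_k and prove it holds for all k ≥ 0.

Claim: S_k = 4^k − 6.

Base case: S_0 = -5, and 4^0 − 6 = 1 − 6 = -5.
Assume S_r = 4^r − 6 for some r ≥ 0.
Then S_{r+1} = 4S_r + 18 = 4·(4^r − 6) + 18 = 4^{r+1} − 24 + 18 = 4^{r+1} − 6.
This completes the inductive step, so S_k = 4^k − 6 for all k ≥ 0.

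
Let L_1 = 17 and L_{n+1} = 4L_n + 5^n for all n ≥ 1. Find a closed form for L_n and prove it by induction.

Claim: L_n = 3·4^n + 5^n.

Base case: L_1 = 17, and 3·4^1 + 5^1 = 12 + 5 = 17.
Assume L_m = 3·4^m + 5^m for some m ≥ 1.
Then L_{m+1} = 4L_m + 5^m = 4·(3·4^m + 5^m) + 5^m = 3·4^{m+1} + 4·5^m + 5^m = 3·4^{m+1} + 5·5^m = 3·4^{m+1} + 5^{m+1}.
This completes the inductive step, so L_n = 3·4^n + 5^n for all n ≥ 1.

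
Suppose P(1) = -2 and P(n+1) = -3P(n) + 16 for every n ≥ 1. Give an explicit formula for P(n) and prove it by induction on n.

Claim: P(n) = 2·(-3)^n + 4.

Base case: P(1) = -2, and 2·(-3)^1 + 4 = -6 + 4 = -2.
Assume P(j) = 2·(-3)^j + 4 for some j ≥ 1.
Then P(j+1) = -3P(j) + 16 = -3·(2·(-3)^j + 4) + 16 = -6·(-3)^j − 12 + 16 = 2·(-3)^{j+1} + 4.
So the formula holds for j+1, and by induction P(n) = 2·(-3)^n + 4 for all n ≥ 1.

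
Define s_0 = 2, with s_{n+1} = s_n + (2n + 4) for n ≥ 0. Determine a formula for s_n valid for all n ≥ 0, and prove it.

Claim: s_n = n^2 + 3n + 2.

Base case: s_0 = 2, and 0^2 + 3·0 + 2 = 2.
Assume s_m = m^2 + 3m + 2.
Then s_{m+1} = s_m + (2m + 4) = (m^2 + 3m + 2) + (2m + 4) = m^2 + 5m + 6,
and (m+1)^2 + 3·(m+1) + 2 = m^2 + 5m + 6.
Hence s_n = n^2 + 3n + 2 for every n ≥ 0, by induction.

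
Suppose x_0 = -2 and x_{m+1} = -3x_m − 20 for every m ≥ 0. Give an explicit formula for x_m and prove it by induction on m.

Claim: x_m = 3·(-3)^m − 5.

Base case: x_0 = -2, and 3·(-3)^0 − 5 = 3 − 5 = -2.
Assume x_r = 3·(-3)^r − 5 for some r ≥ 0.
Then x_{r+1} = -3x_r − 20 = -3·(3·(-3)^r − 5) − 20 = -9·(-3)^r + 15 − 20 = 3·(-3)^{r+1} − 5.
So the formula holds for r+1, and by induction x_m = 3·(-3)^m − 5 for all m ≥ 0.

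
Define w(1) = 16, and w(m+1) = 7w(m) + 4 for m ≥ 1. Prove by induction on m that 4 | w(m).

Base case: w(1) = 16 = 4·4, so 4 | w(1).
Assume 4 | w(r), so w(r) = 4t for some integer t.
Then w(r+1) = 7w(r) + 4 = 7·(4t) + 4 = 4(7t + 1), so 4 | w(r+1).
This completes the inductive step, so 4 | w(m) for all m ≥ 1.

4 | w(m)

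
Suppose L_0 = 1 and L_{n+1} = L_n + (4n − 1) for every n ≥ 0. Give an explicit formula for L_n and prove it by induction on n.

Claim: L_n = 2n^2 − 3n + 1.

Base case: L_0 = 1, and 2·0^2 − 3·0 + 1 = 1.
Assume L_m = 2m^2 − 3m + 1.
Then L_{m+1} = L_m + (4m − 1) = (2m^2 − 3m + 1) + (4m − 1) = 2m^2 + m,
and 2·(m+1)^2 − 3·(m+1) + 1 = 2m^2 + m.
This completes the inductive step, so L_n = 2n^2 − 3n + 1 for all n ≥ 0.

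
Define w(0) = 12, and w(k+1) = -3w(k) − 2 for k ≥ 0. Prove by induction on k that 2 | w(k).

Base case: w(0) = 12 = 2·6, so 2 | w(0).
Assume 2 | w(r), so w(r) = 2t for some integer t.
Then w(r+1) = -3w(r) − 2 = -3·(2t) − 2 = 2(-3t − 1), so 2 | w(r+1).
This completes the inductive step, so 2 | w(k) for all k ≥ 0.

2 | w(k)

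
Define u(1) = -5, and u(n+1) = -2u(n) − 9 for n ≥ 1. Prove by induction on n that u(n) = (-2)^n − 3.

Base case: u(1) = -5, and (-2)^1 − 3 = -2 − 3 = -5.
Assume u(j) = (-2)^j − 3 for some j ≥ 1.
Then u(j+1) = -2u(j) − 9 = -2·((-2)^j − 3) − 9 = -2·(-2)^j + 6 − 9 = (-2)^{j+1} − 3.
By induction, u(n) = (-2)^n − 3 for all n ≥ 1.

u(n) = (-2)^n − 3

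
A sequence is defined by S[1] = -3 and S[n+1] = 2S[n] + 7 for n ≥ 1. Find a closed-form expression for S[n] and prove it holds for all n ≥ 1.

Claim: S[n] = 2^{n+1} − 7.

Base case: S[1] = -3, and 2^{1+1} − 7 = 4 − 7 = -3.
Assume S[m] = 2^{m+1} − 7 for some m ≥ 1.
Then S[m+1] = 2S[m] + 7 = 2·(2^{m+1} − 7) + 7 = 2^{m+2} − 14 + 7 = 2^{m+2} − 7.
This completes the inductive step, so S[n] = 2^{n+1} − 7 for all n ≥ 1.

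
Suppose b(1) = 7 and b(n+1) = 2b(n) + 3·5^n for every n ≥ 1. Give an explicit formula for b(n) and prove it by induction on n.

Claim: b(n) = 2^n + 5^n.

Base case: b(1) = 7, and 2^1 + 5^1 = 2 + 5 = 7.
Assume b(j) = 2^j + 5^j for some j ≥ 1.
Then b(j+1) = 2b(j) + 3·5^j = 2·(2^j + 5^j) + 3·5^j = 2^{j+1} + 2·5^j + 3·5^j = 2^{j+1} + 5·5^j = 2^{j+1} + 5^{j+1}.
By induction, b(n) = 2^n + 5^n for all n ≥ 1.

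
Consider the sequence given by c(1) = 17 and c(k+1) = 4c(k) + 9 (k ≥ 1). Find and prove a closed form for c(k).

Claim: c(k) = 5·4^k − 3.

Base case: c(1) = 17, and 5·4^1 − 3 = 20 − 3 = 17.
Assume c(j) = 5·4^j − 3 for some j ≥ 1.
Then c(j+1) = 4c(j) + 9 = 4·(5·4^j − 3) + 9 = 20·4^j − 12 + 9 = 5·4^{j+1} − 3.
By induction, c(k) = 5·4^k − 3 for all k ≥ 1.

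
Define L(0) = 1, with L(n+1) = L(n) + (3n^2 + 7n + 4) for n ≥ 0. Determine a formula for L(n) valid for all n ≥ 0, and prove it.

Claim: L(n) = n^3 + 2n^2 + n + 1.

Base case: L(0) = 1, and 0^3 + 2·0^2 + 0 + 1 = 1.
Assume L(j) = j^3 + 2j^2 + j + 1.
Then L(j+1) = L(j) + (3j^2 + 7j + 4) = (j^3 + 2j^2 + j + 1) + (3j^2 + 7j + 4) = j^3 + 5j^2 + 8j + 5,
and (j+1)^3 + 2·(j+1)^2 + (j+1) + 1 = j^3 + 5j^2 + 8j + 5.
This completes the inductive step, so L(n) = n^3 + 2n^2 + n + 1 for all n ≥ 0.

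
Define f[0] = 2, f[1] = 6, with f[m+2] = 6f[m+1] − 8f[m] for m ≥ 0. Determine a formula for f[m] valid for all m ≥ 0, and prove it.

Claim: f[m] = 4^m + 2^m.

Base cases: f[0] = 2 and 4^0 + 2^0 = 2; f[1] = 6 and 4^1 + 2^1 = 6.
Assume f[i] = 4^i + 2^i for all 0 ≤ i ≤ j, where j ≥ 1.
Then f[j+1] = 6f[j] − 8f[j−1] = 6·(4^j + 2^j) − 8·(4^{j−1} + 2^{j−1}) = (6·4 − 8)4^{j−1} + (6·2 − 8)2^{j−1} = 16·4^{j−1} + 4·2^{j−1} = 4^{j+1} + 2^{j+1}.
So the formula holds for j+1, and by strong induction f[m] = 4^m + 2^m for all m ≥ 0.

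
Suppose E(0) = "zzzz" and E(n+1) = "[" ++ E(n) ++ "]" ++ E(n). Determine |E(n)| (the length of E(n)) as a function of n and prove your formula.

Claim: |E(n)| = 6·2^n − 2.

Base case: |E(0)| = 4, and 6·2^0 − 2 = 4.
Assume |E(k)| = 6·2^k − 2.
Then |E(k+1)| = 1 + |E(k)| + 1 + |E(k)| = 2|E(k)| + 2 = 2(6·2^k − 2) + 2 = 6·2^{k+1} − 4 + 2 = 6·2^{k+1} − 2.
This completes the inductive step, so |E(n)| = 6·2^n − 2 for all n ≥ 0.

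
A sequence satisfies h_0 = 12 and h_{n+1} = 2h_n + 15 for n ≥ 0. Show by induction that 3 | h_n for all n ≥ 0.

Base case: h_0 = 12 = 3·4, so 3 | h_0.
Assume 3 | h_j, so h_j = 3t for some integer t.
Then h_{j+1} = 2h_j + 15 = 2·(3t) + 15 = 3(2t + 5), so 3 | h_{j+1}.
So the property holds for j+1, and by induction 3 | h_n for all n ≥ 0.

3 | h_n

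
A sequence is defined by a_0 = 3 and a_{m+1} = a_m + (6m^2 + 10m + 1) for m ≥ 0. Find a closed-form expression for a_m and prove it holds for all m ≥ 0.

Claim: a_m = 2m^3 + 2m^2 − 3m + 3.

Base case: a_0 = 3, and 2·0^3 + 2·0^2 − 3·0 + 3 = 3.
Assume a_k = 2k^3 + 2k^2 − 3k + 3.
Then a_{k+1} = a_k + (6k^2 + 10k + 1) = (2k^3 + 2k^2 − 3k + 3) + (6k^2 + 10k + 1) = 2k^3 + 8k^2 + 7k + 4,
and 2·(k+1)^3 + 2·(k+1)^2 − 3·(k+1) + 3 = 2k^3 + 8k^2 + 7k + 4.
By induction, a_m = 2m^3 + 2m^2 − 3m + 3 for all m ≥ 0.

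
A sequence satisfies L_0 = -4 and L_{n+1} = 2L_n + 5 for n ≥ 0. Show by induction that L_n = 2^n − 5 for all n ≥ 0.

Base case: L_0 = -4, and 2^0 − 5 = 1 − 5 = -4.
Assume L_j = 2^j − 5 for some j ≥ 0.
Then L_{j+1} = 2L_j + 5 = 2·(2^j − 5) + 5 = 2^{j+1} − 10 + 5 = 2^{j+1} − 5.
By induction, L_n = 2^n − 5 for all n ≥ 0.

L_n = 2^n − 5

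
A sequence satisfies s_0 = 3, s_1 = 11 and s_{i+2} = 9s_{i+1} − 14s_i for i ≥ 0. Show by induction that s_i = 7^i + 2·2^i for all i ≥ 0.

Base cases: s_0 = 3 and 7^0 + 2·2^0 = 3; s_1 = 11 and 7^1 + 2·2^1 = 11.
Assume s_j = 7^j + 2·2^j for all 0 ≤ j ≤ r, where r ≥ 1.
Then s_{r+1} = 9s_r − 14s_{r−1} = 9·(7^r + 2·2^r) − 14·(7^{r−1} + 2·2^{r−1}) = (9·7 − 14)7^{r−1} + 2·(9·2 − 14)2^{r−1} = 49·7^{r−1} + 8·2^{r−1} = 7^{r+1} + 2·2^{r+1}.
So the formula holds for r+1, and by strong induction s_i = 7^i + 2·2^i for all i ≥ 0.

s_i = 7^i + 2·2^i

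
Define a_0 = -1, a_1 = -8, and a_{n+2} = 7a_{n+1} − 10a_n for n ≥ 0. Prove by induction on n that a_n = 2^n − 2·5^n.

Base cases: a_0 = -1 and 2^0 − 2·5^0 = -1; a_1 = -8 and 2^1 − 2·5^1 = -8.
Assume a_j = 2^j − 2·5^j for all 0 ≤ j ≤ m, where m ≥ 1.
Then a_{m+1} = 7a_m − 10a_{m−1} = 7·(2^m − 2·5^m) − 10·(2^{m−1} − 2·5^{m−1}) = (7·2 − 10)2^{m−1} − 2·(7·5 − 10)5^{m−1} = 4·2^{m−1} − 50·5^{m−1} = 2^{m+1} − 2·5^{m+1}.
So the formula holds for m+1, and by strong induction a_n = 2^n − 2·5^n for all n ≥ 0.

a_n = 2^n − 2·5^n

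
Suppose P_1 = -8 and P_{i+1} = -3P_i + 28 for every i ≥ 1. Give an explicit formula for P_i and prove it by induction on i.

Claim: P_i = 5·(-3)^i + 7.

Base case: P_1 = -8, and 5·(-3)^1 + 7 = -15 + 7 = -8.
Assume P_k = 5·(-3)^k + 7 for some k ≥ 1.
Then P_{k+1} = -3P_k + 28 = -3·(5·(-3)^k + 7) + 28 = -15·(-3)^k − 21 + 28 = 5·(-3)^{k+1} + 7.
By induction, P_i = 5·(-3)^i + 7 for all i ≥ 1.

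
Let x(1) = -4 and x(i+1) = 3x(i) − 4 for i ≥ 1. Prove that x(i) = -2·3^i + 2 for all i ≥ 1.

Base case: x(1) = -4, and -2·3^1 + 2 = -6 + 2 = -4.
Assume x(r) = -2·3^r + 2 for some r ≥ 1.
Then x(r+1) = 3x(r) − 4 = 3·(-2·3^r + 2) − 4 = -6·3^r + 6 − 4 = -2·3^{r+1} + 2.
So the formula holds for r+1, and by induction x(i) = -2·3^i + 2 for all i ≥ 1.

x(i) = -2·3^i + 2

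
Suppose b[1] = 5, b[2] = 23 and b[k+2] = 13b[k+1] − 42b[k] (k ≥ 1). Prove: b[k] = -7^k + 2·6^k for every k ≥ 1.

Base cases: b[1] = 5 and -7^1 + 2·6^1 = 5; b[2] = 23 and -7^2 + 2·6^2 = 23.
Assume b[j] = -7^j + 2·6^j for all 1 ≤ j ≤ r, where r ≥ 2.
Then b[r+1] = 13b[r] − 42b[r−1] = 13·(-7^r + 2·6^r) − 42·(-7^{r−1} + 2·6^{r−1}) = -(13·7 − 42)7^{r−1} + 2·(13·6 − 42)6^{r−1} = -49·7^{r−1} + 72·6^{r−1} = -7^{r+1} + 2·6^{r+1}.
This completes the inductive step, so b[k] = -7^k + 2·6^k for all k ≥ 1.

b[k] = -7^k + 2·6^k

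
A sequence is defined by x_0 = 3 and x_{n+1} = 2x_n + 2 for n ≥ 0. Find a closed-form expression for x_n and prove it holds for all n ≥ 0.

Claim: x_n = 5·2^n − 2.

Base case: x_0 = 3, and 5·2^0 − 2 = 5 − 2 = 3.
Assume x_m = 5·2^m − 2 for some m ≥ 0.
Then x_{m+1} = 2x_m + 2 = 2·(5·2^m − 2) + 2 = 10·2^m − 4 + 2 = 5·2^{m+1} − 2.
This completes the inductive step, so x_n = 5·2^n − 2 for all n ≥ 0.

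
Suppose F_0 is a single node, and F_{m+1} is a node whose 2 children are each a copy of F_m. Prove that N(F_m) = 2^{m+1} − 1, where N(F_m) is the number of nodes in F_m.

Base case: N(F_0) = 1, and 2^{0+1} − 1 = 1.
Assume N(F_j) = 2^{j+1} − 1.
Then N(F_{j+1}) = 1 + 2N(F_j) = 1 + 2(2^{j+1} − 1) = 2^{j+2} − 2 + 1 = 2^{j+2} − 1.
By induction, N(F_m) = 2^{m+1} − 1 for all m ≥ 0.

N(F_m) = 2^{m+1} − 1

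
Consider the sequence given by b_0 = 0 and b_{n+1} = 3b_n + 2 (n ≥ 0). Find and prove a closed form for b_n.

Claim: b_n = 3^n − 1.

Base case: b_0 = 0, and 3^0 − 1 = 1 − 1 = 0.
Assume b_m = 3^m − 1 for some m ≥ 0.
Then b_{m+1} = 3b_m + 2 = 3·(3^m − 1) + 2 = 3^{m+1} − 3 + 2 = 3^{m+1} − 1.
By induction, b_n = 3^n − 1 for all n ≥ 0.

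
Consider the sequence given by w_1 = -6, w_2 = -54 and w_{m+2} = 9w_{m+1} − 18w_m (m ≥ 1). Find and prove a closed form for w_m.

Claim: w_m = 2·3^m − 2·6^m.

Base cases: w_1 = -6 and 2·3^1 − 2·6^1 = -6; w_2 = -54 and 2·3^2 − 2·6^2 = -54.
Assume w_j = 2·3^j − 2·6^j for all 1 ≤ j ≤ r, where r ≥ 2.
Then w_{r+1} = 9w_r − 18w_{r−1} = 9·(2·3^r − 2·6^r) − 18·(2·3^{r−1} − 2·6^{r−1}) = 2·(9·3 − 18)3^{r−1} − 2·(9·6 − 18)6^{r−1} = 18·3^{r−1} − 72·6^{r−1} = 2·3^{r+1} − 2·6^{r+1}.
Hence w_m = 2·3^m − 2·6^m for every m ≥ 1, by strong induction.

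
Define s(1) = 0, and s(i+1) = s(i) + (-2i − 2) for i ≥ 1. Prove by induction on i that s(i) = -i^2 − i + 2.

Base case: s(1) = 0, and -1^2 − 1 + 2 = 0.
Assume s(k) = -k^2 − k + 2.
Then s(k+1) = s(k) + (-2k − 2) = (-k^2 − k + 2) + (-2k − 2) = -k^2 − 3k,
and -(k+1)^2 − (k+1) + 2 = -k^2 − 3k.
By induction, s(i) = -i^2 − i + 2 for all i ≥ 1.

s(i) = -i^2 − i + 2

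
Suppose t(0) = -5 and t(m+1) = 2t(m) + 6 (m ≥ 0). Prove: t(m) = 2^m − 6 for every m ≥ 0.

Base case: t(0) = -5, and 2^0 − 6 = 1 − 6 = -5.
Assume t(k) = 2^k − 6 for some k ≥ 0.
Then t(k+1) = 2t(k) + 6 = 2·(2^k − 6) + 6 = 2^{k+1} − 12 + 6 = 2^{k+1} − 6.
This completes the inductive step, so t(m) = 2^m − 6 for all m ≥ 0.

t(m) = 2^m − 6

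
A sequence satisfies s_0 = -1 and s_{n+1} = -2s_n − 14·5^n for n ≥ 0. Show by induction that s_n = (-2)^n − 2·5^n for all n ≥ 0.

Base case: s_0 = -1, and (-2)^0 − 2·5^0 = 1 − 2 = -1.
Assume s_m = (-2)^m − 2·5^m for some m ≥ 0.
Then s_{m+1} = -2s_m − 14·5^m = -2·((-2)^m − 2·5^m) − 14·5^m = (-2)^{m+1} + 4·5^m − 14·5^m = (-2)^{m+1} − 10·5^m = (-2)^{m+1} − 2·5^{m+1}.
So the formula holds for m+1, and by induction s_n = (-2)^n − 2·5^n for all n ≥ 0.

s_n = (-2)^n − 2·5^n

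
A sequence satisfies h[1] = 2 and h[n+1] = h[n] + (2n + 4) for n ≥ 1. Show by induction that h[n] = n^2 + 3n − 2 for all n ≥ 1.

Base case: h[1] = 2, and 1^2 + 3·1 − 2 = 2.
Assume h[r] = r^2 + 3r − 2.
Then h[r+1] = h[r] + (2r + 4) = (r^2 + 3r − 2) + (2r + 4) = r^2 + 5r + 2,
and (r+1)^2 + 3·(r+1) − 2 = r^2 + 5r + 2.
By induction, h[n] = n^2 + 3n − 2 for all n ≥ 1.

h[n] = n^2 + 3n − 2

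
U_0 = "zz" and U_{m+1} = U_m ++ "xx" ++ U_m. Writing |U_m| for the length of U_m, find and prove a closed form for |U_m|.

Claim: |U_m| = 2^{m+2} − 2.

Base case: |U_0| = 2, and 2^{0+2} − 2 = 2.
Assume |U_k| = 2^{k+2} − 2.
Then |U_{k+1}| = |U_k| + 2 + |U_k| = 2|U_k| + 2 = 2(2^{k+2} − 2) + 2 = 2^{k+3} − 4 + 2 = 2^{k+3} − 2.
By induction, |U_m| = 2^{m+2} − 2 for all m ≥ 0.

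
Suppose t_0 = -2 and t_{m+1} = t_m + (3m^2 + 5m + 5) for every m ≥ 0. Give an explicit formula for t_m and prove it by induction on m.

Claim: t_m = m^3 + m^2 + 3m − 2.

Base case: t_0 = -2, and 0^3 + 0^2 + 3·0 − 2 = -2.
Assume t_k = k^3 + k^2 + 3k − 2.
Then t_{k+1} = t_k + (3k^2 + 5k + 5) = (k^3 + k^2 + 3k − 2) + (3k^2 + 5k + 5) = k^3 + 4k^2 + 8k + 3,
and (k+1)^3 + (k+1)^2 + 3·(k+1) − 2 = k^3 + 4k^2 + 8k + 3.
By induction, t_m = m^3 + m^2 + 3m − 2 for all m ≥ 0.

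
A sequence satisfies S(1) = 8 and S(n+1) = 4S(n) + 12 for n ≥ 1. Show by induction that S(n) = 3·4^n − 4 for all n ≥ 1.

Base case: S(1) = 8, and 3·4^1 − 4 = 12 − 4 = 8.
Assume S(j) = 3·4^j − 4 for some j ≥ 1.
Then S(j+1) = 4S(j) + 12 = 4·(3·4^j − 4) + 12 = 12·4^j − 16 + 12 = 3·4^{j+1} − 4.
So the formula holds for j+1, and by induction S(n) = 3·4^n − 4 for all n ≥ 1.

S(n) = 3·4^n − 4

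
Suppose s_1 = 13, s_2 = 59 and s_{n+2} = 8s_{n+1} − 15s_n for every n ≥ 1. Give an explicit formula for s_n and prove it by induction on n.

Claim: s_n = 2·5^n + 3^n.

Base cases: s_1 = 13 and 2·5^1 + 3^1 = 13; s_2 = 59 and 2·5^2 + 3^2 = 59.
Assume s_j = 2·5^j + 3^j for all 1 ≤ j ≤ r, where r ≥ 2.
Then s_{r+1} = 8s_r − 15s_{r−1} = 8·(2·5^r + 3^r) − 15·(2·5^{r−1} + 3^{r−1}) = 2·(8·5 − 15)5^{r−1} + (8·3 − 15)3^{r−1} = 50·5^{r−1} + 9·3^{r−1} = 2·5^{r+1} + 3^{r+1}.
By strong induction, s_n = 2·5^n + 3^n for all n ≥ 1.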